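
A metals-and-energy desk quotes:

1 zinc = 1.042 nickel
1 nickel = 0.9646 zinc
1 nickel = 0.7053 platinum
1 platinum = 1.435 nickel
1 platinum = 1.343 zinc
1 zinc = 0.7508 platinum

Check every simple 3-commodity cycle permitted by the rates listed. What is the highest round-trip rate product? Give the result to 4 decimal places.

1.0393

platinum→nickel→zinc→platinum: 1.435 × 0.9646 × 0.7508 = 1.03926
platinum→zinc→nickel→platinum: 1.343 × 1.042 × 0.7053 = 0.98700
Maximum is platinum→nickel→zinc→platinum at 1.0393; arbitrage exists.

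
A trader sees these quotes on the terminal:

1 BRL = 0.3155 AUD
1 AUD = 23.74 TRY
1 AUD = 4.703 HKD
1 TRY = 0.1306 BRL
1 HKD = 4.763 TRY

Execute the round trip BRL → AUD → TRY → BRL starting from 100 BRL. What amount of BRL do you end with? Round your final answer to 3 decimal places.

97.819

100 BRL × 0.3155 = 31.55 AUD
31.55 AUD × 23.74 = 748.997 TRY
748.997 TRY × 0.1306 = 97.8190082 BRL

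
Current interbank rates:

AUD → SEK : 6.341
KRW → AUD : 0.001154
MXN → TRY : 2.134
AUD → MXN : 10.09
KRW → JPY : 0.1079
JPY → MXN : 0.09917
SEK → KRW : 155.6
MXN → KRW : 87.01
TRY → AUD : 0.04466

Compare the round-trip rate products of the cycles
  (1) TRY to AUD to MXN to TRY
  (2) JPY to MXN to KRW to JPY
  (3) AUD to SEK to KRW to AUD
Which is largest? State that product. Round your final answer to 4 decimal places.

1.1386

(1) 0.04466 × 10.09 × 2.134 = 0.96162
(2) 0.09917 × 87.01 × 0.1079 = 0.93105
(3) 6.341 × 155.6 × 0.001154 = 1.13861
Highest is cycle (3) at 1.1386 (>1, arbitrage).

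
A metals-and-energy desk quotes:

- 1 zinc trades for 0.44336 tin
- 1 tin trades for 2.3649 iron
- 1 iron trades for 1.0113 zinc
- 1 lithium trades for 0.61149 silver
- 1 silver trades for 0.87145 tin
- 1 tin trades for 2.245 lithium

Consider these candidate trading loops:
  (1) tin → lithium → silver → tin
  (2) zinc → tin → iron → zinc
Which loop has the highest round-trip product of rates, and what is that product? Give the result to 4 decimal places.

1.1963

(1) 2.245 × 0.61149 × 0.87145 = 1.19632
(2) 0.44336 × 2.3649 × 1.0113 = 1.06035
Highest is cycle (1) at 1.1963 (>1, arbitrage).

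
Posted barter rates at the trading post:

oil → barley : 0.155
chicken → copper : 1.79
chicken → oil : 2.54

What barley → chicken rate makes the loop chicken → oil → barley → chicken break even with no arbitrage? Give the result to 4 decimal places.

2.5400

Known legs of the cycle: 2.54 × 0.155 = 0.3937
For no arbitrage the full-cycle product must be 1, so the missing rate is 1 / 0.3937 ≈ 2.540005.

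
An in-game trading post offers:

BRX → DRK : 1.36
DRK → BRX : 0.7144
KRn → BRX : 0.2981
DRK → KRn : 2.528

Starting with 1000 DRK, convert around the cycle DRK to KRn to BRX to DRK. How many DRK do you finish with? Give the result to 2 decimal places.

1024.89

1000 DRK × 2.528 = 2528 KRn
2528 KRn × 0.2981 = 753.5968 BRX
753.5968 BRX × 1.36 = 1024.891648 DRK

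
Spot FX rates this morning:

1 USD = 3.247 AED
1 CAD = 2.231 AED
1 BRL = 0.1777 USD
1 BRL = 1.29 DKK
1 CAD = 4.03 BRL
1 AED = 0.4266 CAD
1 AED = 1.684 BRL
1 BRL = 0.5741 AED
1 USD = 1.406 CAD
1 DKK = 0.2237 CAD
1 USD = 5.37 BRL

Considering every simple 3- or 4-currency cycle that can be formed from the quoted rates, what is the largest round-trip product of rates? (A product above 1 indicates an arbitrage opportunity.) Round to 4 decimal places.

CAD→BRL→DKK→CAD: 4.03 × 1.29 × 0.2237 = 1.16295
AED→BRL→DKK→CAD→AED: 1.684 × 1.29 × 0.2237 × 2.231 = 1.08417
CAD→BRL→USD→CAD: 4.03 × 0.1777 × 1.406 = 1.00688
AED→CAD→BRL→USD→AED: 0.4266 × 4.03 × 0.1777 × 3.247 = 0.99196
AED→CAD→BRL→AED: 0.4266 × 4.03 × 0.5741 = 0.98699
AED→BRL→USD→AED: 1.684 × 0.1777 × 3.247 = 0.97165
AED→BRL→USD→CAD→AED: 1.684 × 0.1777 × 1.406 × 2.231 = 0.93867
Maximum is CAD→BRL→DKK→CAD at 1.1629; arbitrage exists.

1.1629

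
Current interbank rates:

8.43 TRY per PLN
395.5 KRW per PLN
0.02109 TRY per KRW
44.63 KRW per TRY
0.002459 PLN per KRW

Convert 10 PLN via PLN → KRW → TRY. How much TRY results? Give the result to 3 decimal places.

83.411

10 PLN × 395.5 = 3955 KRW
3955 KRW × 0.02109 = 83.41095 TRY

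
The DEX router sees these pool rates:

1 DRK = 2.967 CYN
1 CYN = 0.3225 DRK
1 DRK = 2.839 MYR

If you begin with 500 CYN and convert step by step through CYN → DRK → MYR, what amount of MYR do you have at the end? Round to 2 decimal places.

500 CYN × 0.3225 = 161.25 DRK
161.25 DRK × 2.839 = 457.78875 MYR

457.79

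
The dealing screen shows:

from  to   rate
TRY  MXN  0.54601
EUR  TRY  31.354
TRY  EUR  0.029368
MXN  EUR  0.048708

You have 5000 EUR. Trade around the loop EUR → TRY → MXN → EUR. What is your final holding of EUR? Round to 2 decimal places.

4169.31

5000 EUR × 31.354 = 156770 TRY
156770 TRY × 0.54601 = 85597.9877 MXN
85597.9877 MXN × 0.048708 = 4169.3067848916 EUR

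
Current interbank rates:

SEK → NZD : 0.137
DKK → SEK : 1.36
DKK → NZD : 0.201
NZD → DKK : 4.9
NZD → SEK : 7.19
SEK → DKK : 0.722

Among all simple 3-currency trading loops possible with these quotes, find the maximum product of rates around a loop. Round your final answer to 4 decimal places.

1.0434

DKK→NZD→SEK→DKK: 0.201 × 7.19 × 0.722 = 1.04343
DKK→SEK→NZD→DKK: 1.36 × 0.137 × 4.9 = 0.91297
Maximum is DKK→NZD→SEK→DKK at 1.0434; arbitrage exists.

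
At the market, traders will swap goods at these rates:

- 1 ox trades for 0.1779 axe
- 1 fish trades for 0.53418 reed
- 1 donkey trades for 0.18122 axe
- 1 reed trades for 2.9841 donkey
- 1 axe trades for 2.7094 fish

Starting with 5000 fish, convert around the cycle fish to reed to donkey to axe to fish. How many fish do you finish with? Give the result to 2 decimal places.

3913.36

5000 fish × 0.53418 = 2670.9 reed
2670.9 reed × 2.9841 = 7970.23269 donkey
7970.23269 donkey × 0.18122 = 1444.3655680818 axe
1444.3655680818 axe × 2.7094 = 3913.36407016082892 fish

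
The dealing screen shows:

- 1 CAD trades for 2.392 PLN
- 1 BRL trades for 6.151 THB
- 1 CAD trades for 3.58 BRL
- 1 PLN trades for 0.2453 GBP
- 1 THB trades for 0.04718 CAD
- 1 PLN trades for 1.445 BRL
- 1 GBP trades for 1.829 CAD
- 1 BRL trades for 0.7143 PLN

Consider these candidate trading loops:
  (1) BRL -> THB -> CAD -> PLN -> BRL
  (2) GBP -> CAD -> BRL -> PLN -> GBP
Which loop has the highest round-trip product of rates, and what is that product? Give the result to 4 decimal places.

1.1473

(1) 6.151 × 0.04718 × 2.392 × 1.445 = 1.00307
(2) 1.829 × 3.58 × 0.7143 × 0.2453 = 1.14729
Highest is cycle (2) at 1.1473 (>1, arbitrage).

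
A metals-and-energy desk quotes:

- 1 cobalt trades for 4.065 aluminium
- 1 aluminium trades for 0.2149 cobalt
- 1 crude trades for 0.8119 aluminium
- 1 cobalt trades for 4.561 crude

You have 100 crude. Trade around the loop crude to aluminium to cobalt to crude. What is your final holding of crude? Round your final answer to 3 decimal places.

79.579

100 crude × 0.8119 = 81.19 aluminium
81.19 aluminium × 0.2149 = 17.447731 cobalt
17.447731 cobalt × 4.561 = 79.579101091 crude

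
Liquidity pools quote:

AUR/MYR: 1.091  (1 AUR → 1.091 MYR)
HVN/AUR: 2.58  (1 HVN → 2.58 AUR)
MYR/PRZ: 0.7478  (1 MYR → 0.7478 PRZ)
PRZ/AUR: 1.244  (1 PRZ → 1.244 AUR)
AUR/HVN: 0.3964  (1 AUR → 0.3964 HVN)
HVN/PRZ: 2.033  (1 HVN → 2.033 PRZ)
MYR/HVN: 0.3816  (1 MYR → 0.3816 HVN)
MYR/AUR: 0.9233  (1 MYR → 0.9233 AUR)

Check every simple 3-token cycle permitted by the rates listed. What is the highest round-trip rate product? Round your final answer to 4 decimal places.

HVN→AUR→MYR→HVN: 2.58 × 1.091 × 0.3816 = 1.07412
PRZ→AUR→MYR→PRZ: 1.244 × 1.091 × 0.7478 = 1.01492
PRZ→AUR→HVN→PRZ: 1.244 × 0.3964 × 2.033 = 1.00252
Maximum is HVN→AUR→MYR→HVN at 1.0741; arbitrage exists.

1.0741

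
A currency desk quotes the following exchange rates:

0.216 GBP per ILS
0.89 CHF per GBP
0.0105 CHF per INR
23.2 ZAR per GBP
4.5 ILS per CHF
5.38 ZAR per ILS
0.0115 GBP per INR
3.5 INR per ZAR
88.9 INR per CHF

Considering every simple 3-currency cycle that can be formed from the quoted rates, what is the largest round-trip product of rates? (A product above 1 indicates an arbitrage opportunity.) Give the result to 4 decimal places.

0.9338

GBP→ZAR→INR→GBP: 23.2 × 3.5 × 0.0115 = 0.93380
GBP→CHF→INR→GBP: 0.89 × 88.9 × 0.0115 = 0.90989
ILS→GBP→CHF→ILS: 0.216 × 0.89 × 4.5 = 0.86508
Maximum is GBP→ZAR→INR→GBP at 0.9338; no arbitrage — every cycle loses value.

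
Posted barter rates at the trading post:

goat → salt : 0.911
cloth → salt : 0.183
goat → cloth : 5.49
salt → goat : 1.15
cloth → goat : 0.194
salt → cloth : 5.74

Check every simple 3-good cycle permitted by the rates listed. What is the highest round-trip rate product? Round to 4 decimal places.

goat→cloth→salt→goat: 5.49 × 0.183 × 1.15 = 1.15537
goat→salt→cloth→goat: 0.911 × 5.74 × 0.194 = 1.01445
Maximum is goat→cloth→salt→goat at 1.1554; arbitrage exists.

1.1554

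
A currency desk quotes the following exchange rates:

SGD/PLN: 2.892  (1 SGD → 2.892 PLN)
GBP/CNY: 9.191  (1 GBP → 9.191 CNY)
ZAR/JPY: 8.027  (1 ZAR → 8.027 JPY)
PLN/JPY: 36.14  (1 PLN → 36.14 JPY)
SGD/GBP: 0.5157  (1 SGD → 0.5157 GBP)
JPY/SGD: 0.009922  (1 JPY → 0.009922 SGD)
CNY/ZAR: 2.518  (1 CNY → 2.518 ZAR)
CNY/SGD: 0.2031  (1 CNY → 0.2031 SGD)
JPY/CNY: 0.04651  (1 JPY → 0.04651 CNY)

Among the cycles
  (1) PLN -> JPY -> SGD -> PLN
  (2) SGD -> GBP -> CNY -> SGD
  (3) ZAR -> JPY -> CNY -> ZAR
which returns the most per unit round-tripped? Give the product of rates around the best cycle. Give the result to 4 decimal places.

(1) 36.14 × 0.009922 × 2.892 = 1.03702
(2) 0.5157 × 9.191 × 0.2031 = 0.96265
(3) 8.027 × 0.04651 × 2.518 = 0.94006
Highest is cycle (1) at 1.0370 (>1, arbitrage).

1.0370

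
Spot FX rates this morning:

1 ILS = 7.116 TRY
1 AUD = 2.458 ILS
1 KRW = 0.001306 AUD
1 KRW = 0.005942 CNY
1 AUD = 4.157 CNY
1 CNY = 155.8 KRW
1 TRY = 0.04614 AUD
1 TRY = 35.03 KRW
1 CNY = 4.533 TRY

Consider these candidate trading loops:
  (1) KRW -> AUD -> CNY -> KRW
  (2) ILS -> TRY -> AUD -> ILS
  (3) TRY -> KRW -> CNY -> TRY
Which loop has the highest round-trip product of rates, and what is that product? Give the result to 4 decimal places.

0.9435

(1) 0.001306 × 4.157 × 155.8 = 0.84584
(2) 7.116 × 0.04614 × 2.458 = 0.80704
(3) 35.03 × 0.005942 × 4.533 = 0.94354
Highest is cycle (3) at 0.9435 (≤1, no arbitrage).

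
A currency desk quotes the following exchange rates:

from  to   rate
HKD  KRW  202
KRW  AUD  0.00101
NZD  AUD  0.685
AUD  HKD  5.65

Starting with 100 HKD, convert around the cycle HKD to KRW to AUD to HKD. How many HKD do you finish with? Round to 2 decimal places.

115.27

100 HKD × 202 = 20200 KRW
20200 KRW × 0.00101 = 20.402 AUD
20.402 AUD × 5.65 = 115.2713 HKD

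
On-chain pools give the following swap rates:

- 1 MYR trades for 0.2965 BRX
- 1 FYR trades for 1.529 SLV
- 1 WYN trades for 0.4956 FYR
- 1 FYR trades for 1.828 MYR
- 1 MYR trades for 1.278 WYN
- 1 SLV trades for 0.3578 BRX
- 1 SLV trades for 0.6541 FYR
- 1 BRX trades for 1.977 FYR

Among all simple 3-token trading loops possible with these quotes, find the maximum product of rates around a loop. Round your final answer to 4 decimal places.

WYN→FYR→MYR→WYN: 0.4956 × 1.828 × 1.278 = 1.15781
SLV→BRX→FYR→SLV: 0.3578 × 1.977 × 1.529 = 1.08157
MYR→BRX→FYR→MYR: 0.2965 × 1.977 × 1.828 = 1.07154
Maximum is WYN→FYR→MYR→WYN at 1.1578; arbitrage exists.

1.1578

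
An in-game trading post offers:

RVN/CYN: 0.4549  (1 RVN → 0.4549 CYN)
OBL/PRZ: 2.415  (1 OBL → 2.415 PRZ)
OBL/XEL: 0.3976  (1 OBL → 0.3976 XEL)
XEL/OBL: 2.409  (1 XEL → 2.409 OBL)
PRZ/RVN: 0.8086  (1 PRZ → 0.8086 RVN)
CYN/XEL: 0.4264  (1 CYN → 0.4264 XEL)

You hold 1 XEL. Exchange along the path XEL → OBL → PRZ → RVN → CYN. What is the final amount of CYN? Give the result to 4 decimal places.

1 XEL × 2.409 = 2.409 OBL
2.409 OBL × 2.415 = 5.817735 PRZ
5.817735 PRZ × 0.8086 = 4.704220521 RVN
4.704220521 RVN × 0.4549 = 2.1399499150029 CYN

2.1399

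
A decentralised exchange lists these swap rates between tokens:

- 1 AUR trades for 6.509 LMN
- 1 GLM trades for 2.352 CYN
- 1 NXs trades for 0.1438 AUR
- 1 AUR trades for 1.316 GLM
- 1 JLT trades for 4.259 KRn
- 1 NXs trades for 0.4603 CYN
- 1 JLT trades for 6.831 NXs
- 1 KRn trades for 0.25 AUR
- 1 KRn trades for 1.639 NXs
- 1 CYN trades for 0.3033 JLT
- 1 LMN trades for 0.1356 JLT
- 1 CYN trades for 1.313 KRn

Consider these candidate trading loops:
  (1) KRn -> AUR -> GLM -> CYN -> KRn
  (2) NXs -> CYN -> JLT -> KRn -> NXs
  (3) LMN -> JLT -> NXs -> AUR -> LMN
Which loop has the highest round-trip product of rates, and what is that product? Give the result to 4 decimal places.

1.0160

(1) 0.25 × 1.316 × 2.352 × 1.313 = 1.01601
(2) 0.4603 × 0.3033 × 4.259 × 1.639 = 0.97454
(3) 0.1356 × 6.831 × 0.1438 × 6.509 = 0.86700
Highest is cycle (1) at 1.0160 (>1, arbitrage).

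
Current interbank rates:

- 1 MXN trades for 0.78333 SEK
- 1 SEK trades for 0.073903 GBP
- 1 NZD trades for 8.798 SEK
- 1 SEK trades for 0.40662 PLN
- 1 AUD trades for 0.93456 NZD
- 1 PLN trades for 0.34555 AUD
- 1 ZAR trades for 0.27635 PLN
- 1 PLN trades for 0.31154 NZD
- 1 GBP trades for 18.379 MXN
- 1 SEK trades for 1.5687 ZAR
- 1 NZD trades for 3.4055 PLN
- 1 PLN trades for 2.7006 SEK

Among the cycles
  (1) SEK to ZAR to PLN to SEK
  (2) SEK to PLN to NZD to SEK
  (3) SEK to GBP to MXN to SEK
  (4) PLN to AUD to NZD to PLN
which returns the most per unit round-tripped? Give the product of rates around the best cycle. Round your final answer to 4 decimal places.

1.1707

(1) 1.5687 × 0.27635 × 2.7006 = 1.17074
(2) 0.40662 × 0.31154 × 8.798 = 1.11452
(3) 0.073903 × 18.379 × 0.78333 = 1.06397
(4) 0.34555 × 0.93456 × 3.4055 = 1.09976
Highest is cycle (1) at 1.1707 (>1, arbitrage).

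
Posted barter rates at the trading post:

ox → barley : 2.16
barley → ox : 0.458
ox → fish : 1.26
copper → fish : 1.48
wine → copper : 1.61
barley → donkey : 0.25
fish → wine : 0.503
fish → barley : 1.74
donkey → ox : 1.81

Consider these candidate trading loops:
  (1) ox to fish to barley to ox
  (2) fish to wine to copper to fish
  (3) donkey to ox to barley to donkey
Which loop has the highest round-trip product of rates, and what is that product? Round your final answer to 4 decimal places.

1.1985

(1) 1.26 × 1.74 × 0.458 = 1.00412
(2) 0.503 × 1.61 × 1.48 = 1.19855
(3) 1.81 × 2.16 × 0.25 = 0.97740
Highest is cycle (2) at 1.1985 (>1, arbitrage).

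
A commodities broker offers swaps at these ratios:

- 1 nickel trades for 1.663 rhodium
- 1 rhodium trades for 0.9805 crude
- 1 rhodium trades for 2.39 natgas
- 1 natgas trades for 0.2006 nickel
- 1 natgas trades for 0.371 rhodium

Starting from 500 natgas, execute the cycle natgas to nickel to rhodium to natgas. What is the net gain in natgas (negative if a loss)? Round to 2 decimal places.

-101.35

500 natgas × 0.2006 = 100.3 nickel
100.3 nickel × 1.663 = 166.7989 rhodium
166.7989 rhodium × 2.39 = 398.649371 natgas
Net change: 398.649371 − 500 = -101.350629 natgas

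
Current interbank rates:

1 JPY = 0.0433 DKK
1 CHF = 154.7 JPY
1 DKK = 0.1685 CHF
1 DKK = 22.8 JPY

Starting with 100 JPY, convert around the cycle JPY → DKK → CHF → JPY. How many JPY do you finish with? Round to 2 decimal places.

100 JPY × 0.0433 = 4.33 DKK
4.33 DKK × 0.1685 = 0.729605 CHF
0.729605 CHF × 154.7 = 112.8698935 JPY

112.87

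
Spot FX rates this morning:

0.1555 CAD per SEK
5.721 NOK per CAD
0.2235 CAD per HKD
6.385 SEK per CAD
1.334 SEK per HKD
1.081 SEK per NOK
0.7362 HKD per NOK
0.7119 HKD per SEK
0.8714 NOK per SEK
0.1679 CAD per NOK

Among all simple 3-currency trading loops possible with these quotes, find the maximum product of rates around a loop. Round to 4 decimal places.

1.0159

CAD→SEK→HKD→CAD: 6.385 × 0.7119 × 0.2235 = 1.01592
CAD→NOK→SEK→CAD: 5.721 × 1.081 × 0.1555 = 0.96167
CAD→NOK→HKD→CAD: 5.721 × 0.7362 × 0.2235 = 0.94134
CAD→SEK→NOK→CAD: 6.385 × 0.8714 × 0.1679 = 0.93418
SEK→NOK→HKD→SEK: 0.8714 × 0.7362 × 1.334 = 0.85579
Maximum is CAD→SEK→HKD→CAD at 1.0159; arbitrage exists.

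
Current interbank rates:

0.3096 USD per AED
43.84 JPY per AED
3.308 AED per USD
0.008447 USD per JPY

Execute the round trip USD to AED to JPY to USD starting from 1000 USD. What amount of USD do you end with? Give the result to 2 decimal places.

1000 USD × 3.308 = 3308 AED
3308 AED × 43.84 = 145022.72 JPY
145022.72 JPY × 0.008447 = 1225.00691584 USD

1225.01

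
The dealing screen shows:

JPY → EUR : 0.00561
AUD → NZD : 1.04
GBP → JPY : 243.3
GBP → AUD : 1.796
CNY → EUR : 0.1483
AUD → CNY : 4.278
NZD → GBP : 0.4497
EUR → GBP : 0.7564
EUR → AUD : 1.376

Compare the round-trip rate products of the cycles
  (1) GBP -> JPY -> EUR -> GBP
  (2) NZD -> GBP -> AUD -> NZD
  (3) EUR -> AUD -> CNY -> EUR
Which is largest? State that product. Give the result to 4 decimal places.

1.0324

(1) 243.3 × 0.00561 × 0.7564 = 1.03242
(2) 0.4497 × 1.796 × 1.04 = 0.83997
(3) 1.376 × 4.278 × 0.1483 = 0.87297
Highest is cycle (1) at 1.0324 (>1, arbitrage).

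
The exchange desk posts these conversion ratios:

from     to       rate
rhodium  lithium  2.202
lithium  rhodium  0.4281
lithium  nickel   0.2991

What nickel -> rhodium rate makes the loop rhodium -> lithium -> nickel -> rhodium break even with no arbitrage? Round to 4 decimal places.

1.5183

Known legs of the cycle: 2.202 × 0.2991 = 0.6586182
For no arbitrage the full-cycle product must be 1, so the missing rate is 1 / 0.6586182 ≈ 1.518330.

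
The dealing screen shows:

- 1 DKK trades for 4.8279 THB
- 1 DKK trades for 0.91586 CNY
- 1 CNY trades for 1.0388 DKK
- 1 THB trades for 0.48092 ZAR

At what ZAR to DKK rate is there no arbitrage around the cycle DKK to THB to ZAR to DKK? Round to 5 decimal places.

0.43069

Known legs of the cycle: 4.8279 × 0.48092 = 2.321833668
For no arbitrage the full-cycle product must be 1, so the missing rate is 1 / 2.321833668 ≈ 0.4306941.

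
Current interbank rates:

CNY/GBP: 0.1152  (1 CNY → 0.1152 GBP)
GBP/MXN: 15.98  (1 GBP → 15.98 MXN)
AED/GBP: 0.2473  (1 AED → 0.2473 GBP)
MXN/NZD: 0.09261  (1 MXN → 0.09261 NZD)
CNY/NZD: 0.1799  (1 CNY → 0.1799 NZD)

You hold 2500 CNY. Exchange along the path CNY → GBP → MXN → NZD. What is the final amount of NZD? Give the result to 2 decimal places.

2500 CNY × 0.1152 = 288 GBP
288 GBP × 15.98 = 4602.24 MXN
4602.24 MXN × 0.09261 = 426.2134464 NZD

426.21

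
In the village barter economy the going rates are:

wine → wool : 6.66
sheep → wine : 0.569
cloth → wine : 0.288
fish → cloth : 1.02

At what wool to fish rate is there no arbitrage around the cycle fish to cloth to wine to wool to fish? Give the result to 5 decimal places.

0.51113

Known legs of the cycle: 1.02 × 0.288 × 6.66 = 1.9564416
For no arbitrage the full-cycle product must be 1, so the missing rate is 1 / 1.9564416 ≈ 0.5111320.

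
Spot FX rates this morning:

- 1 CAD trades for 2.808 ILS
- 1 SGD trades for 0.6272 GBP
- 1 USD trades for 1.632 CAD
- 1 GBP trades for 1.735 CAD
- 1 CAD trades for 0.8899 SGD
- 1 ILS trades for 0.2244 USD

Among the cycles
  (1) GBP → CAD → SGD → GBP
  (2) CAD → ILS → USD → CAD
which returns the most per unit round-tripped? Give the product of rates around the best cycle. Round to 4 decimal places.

(1) 1.735 × 0.8899 × 0.6272 = 0.96838
(2) 2.808 × 0.2244 × 1.632 = 1.02835
Highest is cycle (2) at 1.0283 (>1, arbitrage).

1.0283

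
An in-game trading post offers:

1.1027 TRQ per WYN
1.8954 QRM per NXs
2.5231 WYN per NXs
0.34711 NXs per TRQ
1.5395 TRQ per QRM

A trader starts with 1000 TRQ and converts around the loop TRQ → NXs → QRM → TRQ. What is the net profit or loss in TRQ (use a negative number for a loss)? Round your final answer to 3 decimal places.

1000 TRQ × 0.34711 = 347.11 NXs
347.11 NXs × 1.8954 = 657.912294 QRM
657.912294 QRM × 1.5395 = 1012.855976613 TRQ
Net change: 1012.855976613 − 1000 = 12.855976613 TRQ

12.856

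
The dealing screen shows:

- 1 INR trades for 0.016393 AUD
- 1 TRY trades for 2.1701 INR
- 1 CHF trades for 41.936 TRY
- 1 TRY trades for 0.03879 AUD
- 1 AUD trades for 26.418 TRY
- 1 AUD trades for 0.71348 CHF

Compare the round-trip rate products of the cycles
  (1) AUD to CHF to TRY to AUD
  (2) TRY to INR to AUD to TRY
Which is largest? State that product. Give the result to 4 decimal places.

1.1606

(1) 0.71348 × 41.936 × 0.03879 = 1.16062
(2) 2.1701 × 0.016393 × 26.418 = 0.93981
Highest is cycle (1) at 1.1606 (>1, arbitrage).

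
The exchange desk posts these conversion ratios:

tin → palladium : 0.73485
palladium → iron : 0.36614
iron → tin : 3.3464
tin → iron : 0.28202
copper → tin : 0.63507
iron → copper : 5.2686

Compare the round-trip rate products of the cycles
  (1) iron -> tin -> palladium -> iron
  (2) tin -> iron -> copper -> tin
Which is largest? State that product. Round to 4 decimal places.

0.9436

(1) 3.3464 × 0.73485 × 0.36614 = 0.90038
(2) 0.28202 × 5.2686 × 0.63507 = 0.94362
Highest is cycle (2) at 0.9436 (≤1, no arbitrage).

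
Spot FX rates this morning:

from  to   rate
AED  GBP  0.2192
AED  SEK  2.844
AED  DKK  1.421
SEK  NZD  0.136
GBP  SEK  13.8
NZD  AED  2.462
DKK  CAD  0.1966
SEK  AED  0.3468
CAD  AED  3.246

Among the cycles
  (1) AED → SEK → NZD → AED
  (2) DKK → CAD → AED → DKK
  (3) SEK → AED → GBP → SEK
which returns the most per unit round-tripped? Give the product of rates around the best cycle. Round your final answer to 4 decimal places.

1.0491

(1) 2.844 × 0.136 × 2.462 = 0.95226
(2) 0.1966 × 3.246 × 1.421 = 0.90683
(3) 0.3468 × 0.2192 × 13.8 = 1.04906
Highest is cycle (3) at 1.0491 (>1, arbitrage).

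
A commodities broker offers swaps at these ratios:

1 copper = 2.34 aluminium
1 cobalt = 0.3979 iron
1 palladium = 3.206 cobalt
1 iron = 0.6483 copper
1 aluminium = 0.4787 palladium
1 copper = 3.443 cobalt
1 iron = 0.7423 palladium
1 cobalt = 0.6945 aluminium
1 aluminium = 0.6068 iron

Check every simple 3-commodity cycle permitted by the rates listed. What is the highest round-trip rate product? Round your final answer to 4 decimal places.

cobalt→aluminium→palladium→cobalt: 0.6945 × 0.4787 × 3.206 = 1.06586
cobalt→iron→palladium→cobalt: 0.3979 × 0.7423 × 3.206 = 0.94693
copper→aluminium→iron→copper: 2.34 × 0.6068 × 0.6483 = 0.92053
cobalt→iron→copper→cobalt: 0.3979 × 0.6483 × 3.443 = 0.88815
Maximum is cobalt→aluminium→palladium→cobalt at 1.0659; arbitrage exists.

1.0659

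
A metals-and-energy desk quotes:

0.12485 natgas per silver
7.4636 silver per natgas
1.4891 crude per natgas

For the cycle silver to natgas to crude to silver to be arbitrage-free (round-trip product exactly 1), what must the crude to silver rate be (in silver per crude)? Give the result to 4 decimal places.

Known legs of the cycle: 0.12485 × 1.4891 = 0.185914135
For no arbitrage the full-cycle product must be 1, so the missing rate is 1 / 0.185914135 ≈ 5.378827.

5.3788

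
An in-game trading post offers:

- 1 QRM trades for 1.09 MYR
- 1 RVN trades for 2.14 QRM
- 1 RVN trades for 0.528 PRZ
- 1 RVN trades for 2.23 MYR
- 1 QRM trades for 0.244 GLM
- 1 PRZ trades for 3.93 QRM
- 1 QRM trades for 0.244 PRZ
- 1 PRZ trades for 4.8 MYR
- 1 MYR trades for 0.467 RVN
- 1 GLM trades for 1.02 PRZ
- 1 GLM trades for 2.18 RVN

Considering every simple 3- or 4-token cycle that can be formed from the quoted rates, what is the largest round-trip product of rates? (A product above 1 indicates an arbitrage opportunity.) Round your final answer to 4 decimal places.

1.1836

MYR→RVN→PRZ→MYR: 0.467 × 0.528 × 4.8 = 1.18356
MYR→RVN→QRM→PRZ→MYR: 0.467 × 2.14 × 0.244 × 4.8 = 1.17047
GLM→RVN→QRM→GLM: 2.18 × 2.14 × 0.244 = 1.13831
GLM→RVN→PRZ→QRM→GLM: 2.18 × 0.528 × 3.93 × 0.244 = 1.10376
MYR→RVN→QRM→MYR: 0.467 × 2.14 × 1.09 = 1.08932
MYR→RVN→PRZ→QRM→MYR: 0.467 × 0.528 × 3.93 × 1.09 = 1.05626
GLM→PRZ→QRM→GLM: 1.02 × 3.93 × 0.244 = 0.97810
Maximum is MYR→RVN→PRZ→MYR at 1.1836; arbitrage exists.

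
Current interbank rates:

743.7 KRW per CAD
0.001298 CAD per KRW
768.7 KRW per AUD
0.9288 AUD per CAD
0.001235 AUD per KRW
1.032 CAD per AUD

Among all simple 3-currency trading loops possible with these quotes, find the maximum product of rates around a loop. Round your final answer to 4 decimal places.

0.9479

CAD→KRW→AUD→CAD: 743.7 × 0.001235 × 1.032 = 0.94786
CAD→AUD→KRW→CAD: 0.9288 × 768.7 × 0.001298 = 0.92673
Maximum is CAD→KRW→AUD→CAD at 0.9479; no arbitrage — every cycle loses value.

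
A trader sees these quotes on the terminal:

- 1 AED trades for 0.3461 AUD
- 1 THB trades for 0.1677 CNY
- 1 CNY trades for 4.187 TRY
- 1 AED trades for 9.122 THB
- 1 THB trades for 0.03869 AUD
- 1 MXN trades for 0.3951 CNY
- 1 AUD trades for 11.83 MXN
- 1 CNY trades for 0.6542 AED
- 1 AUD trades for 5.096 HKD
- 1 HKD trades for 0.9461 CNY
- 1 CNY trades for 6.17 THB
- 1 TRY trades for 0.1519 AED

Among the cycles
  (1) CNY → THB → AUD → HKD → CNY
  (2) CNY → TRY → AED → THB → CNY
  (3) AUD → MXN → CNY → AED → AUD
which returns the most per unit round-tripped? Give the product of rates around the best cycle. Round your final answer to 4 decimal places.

1.1509

(1) 6.17 × 0.03869 × 5.096 × 0.9461 = 1.15093
(2) 4.187 × 0.1519 × 9.122 × 0.1677 = 0.97294
(3) 11.83 × 0.3951 × 0.6542 × 0.3461 = 1.05829
Highest is cycle (1) at 1.1509 (>1, arbitrage).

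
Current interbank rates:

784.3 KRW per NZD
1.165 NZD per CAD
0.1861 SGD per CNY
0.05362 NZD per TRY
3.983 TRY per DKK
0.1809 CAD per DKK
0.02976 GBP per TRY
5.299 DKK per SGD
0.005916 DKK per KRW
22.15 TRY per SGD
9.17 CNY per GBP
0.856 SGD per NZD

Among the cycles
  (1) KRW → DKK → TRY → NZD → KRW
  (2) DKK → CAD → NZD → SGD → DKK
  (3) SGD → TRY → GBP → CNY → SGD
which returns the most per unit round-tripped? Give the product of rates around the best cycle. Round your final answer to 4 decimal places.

1.1249

(1) 0.005916 × 3.983 × 0.05362 × 784.3 = 0.99094
(2) 0.1809 × 1.165 × 0.856 × 5.299 = 0.95594
(3) 22.15 × 0.02976 × 9.17 × 0.1861 = 1.12492
Highest is cycle (3) at 1.1249 (>1, arbitrage).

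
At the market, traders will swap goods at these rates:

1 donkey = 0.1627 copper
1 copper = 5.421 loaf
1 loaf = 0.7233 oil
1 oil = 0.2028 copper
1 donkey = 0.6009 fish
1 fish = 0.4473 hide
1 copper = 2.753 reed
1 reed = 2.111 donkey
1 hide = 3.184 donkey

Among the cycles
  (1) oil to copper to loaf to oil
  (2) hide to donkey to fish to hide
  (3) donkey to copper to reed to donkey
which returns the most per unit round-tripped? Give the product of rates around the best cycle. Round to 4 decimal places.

(1) 0.2028 × 5.421 × 0.7233 = 0.79518
(2) 3.184 × 0.6009 × 0.4473 = 0.85580
(3) 0.1627 × 2.753 × 2.111 = 0.94554
Highest is cycle (3) at 0.9455 (≤1, no arbitrage).

0.9455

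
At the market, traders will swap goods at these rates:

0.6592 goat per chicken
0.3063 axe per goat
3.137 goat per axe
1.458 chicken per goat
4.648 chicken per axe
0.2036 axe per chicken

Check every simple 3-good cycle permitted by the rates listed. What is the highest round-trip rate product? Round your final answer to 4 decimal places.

chicken→goat→axe→chicken: 0.6592 × 0.3063 × 4.648 = 0.93849
chicken→axe→goat→chicken: 0.2036 × 3.137 × 1.458 = 0.93121
Maximum is chicken→goat→axe→chicken at 0.9385; no arbitrage — every cycle loses value.

0.9385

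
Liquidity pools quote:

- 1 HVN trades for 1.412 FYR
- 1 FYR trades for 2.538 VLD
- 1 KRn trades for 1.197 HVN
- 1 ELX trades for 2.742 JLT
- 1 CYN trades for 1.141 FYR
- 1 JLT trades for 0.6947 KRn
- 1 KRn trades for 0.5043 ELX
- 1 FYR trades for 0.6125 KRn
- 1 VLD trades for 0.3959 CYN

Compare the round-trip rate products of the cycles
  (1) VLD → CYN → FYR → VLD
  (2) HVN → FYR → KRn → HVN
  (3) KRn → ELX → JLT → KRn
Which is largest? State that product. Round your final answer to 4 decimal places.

(1) 0.3959 × 1.141 × 2.538 = 1.14647
(2) 1.412 × 0.6125 × 1.197 = 1.03523
(3) 0.5043 × 2.742 × 0.6947 = 0.96062
Highest is cycle (1) at 1.1465 (>1, arbitrage).

1.1465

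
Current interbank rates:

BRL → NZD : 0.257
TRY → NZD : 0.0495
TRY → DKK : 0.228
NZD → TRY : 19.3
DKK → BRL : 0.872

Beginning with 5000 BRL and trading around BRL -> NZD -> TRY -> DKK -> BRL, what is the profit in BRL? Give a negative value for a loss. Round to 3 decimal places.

-69.264

5000 BRL × 0.257 = 1285 NZD
1285 NZD × 19.3 = 24800.5 TRY
24800.5 TRY × 0.228 = 5654.514 DKK
5654.514 DKK × 0.872 = 4930.736208 BRL
Net change: 4930.736208 − 5000 = -69.263792 BRL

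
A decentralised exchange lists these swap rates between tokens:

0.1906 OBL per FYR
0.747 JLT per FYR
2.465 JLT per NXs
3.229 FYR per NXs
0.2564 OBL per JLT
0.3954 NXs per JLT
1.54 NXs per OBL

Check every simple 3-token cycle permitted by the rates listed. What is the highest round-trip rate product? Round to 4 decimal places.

0.9733

JLT→OBL→NXs→JLT: 0.2564 × 1.54 × 2.465 = 0.97332
FYR→JLT→NXs→FYR: 0.747 × 0.3954 × 3.229 = 0.95373
FYR→OBL→NXs→FYR: 0.1906 × 1.54 × 3.229 = 0.94779
Maximum is JLT→OBL→NXs→JLT at 0.9733; no arbitrage — every cycle loses value.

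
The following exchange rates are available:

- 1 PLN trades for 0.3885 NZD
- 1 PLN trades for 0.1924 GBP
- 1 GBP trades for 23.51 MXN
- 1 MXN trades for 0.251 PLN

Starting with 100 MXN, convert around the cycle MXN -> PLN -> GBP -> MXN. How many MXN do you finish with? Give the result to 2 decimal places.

100 MXN × 0.251 = 25.1 PLN
25.1 PLN × 0.1924 = 4.82924 GBP
4.82924 GBP × 23.51 = 113.5354324 MXN

113.54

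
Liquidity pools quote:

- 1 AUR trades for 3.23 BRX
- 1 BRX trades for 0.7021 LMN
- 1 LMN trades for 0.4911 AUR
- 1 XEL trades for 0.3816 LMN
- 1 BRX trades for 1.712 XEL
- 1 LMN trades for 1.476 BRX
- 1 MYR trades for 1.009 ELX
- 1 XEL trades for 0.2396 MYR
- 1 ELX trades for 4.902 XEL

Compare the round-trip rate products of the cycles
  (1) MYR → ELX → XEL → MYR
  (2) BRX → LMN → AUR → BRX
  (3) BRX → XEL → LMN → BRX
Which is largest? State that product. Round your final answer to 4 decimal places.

1.1851

(1) 1.009 × 4.902 × 0.2396 = 1.18509
(2) 0.7021 × 0.4911 × 3.23 = 1.11371
(3) 1.712 × 0.3816 × 1.476 = 0.96427
Highest is cycle (1) at 1.1851 (>1, arbitrage).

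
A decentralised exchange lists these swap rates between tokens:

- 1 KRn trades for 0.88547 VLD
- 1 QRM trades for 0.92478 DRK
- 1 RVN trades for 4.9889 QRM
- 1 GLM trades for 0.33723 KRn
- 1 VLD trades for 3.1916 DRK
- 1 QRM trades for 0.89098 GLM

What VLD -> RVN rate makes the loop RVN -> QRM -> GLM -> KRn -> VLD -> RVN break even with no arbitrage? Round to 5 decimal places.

0.75340

Known legs of the cycle: 4.9889 × 0.89098 × 0.33723 × 0.88547 = 1.3273113513050408682
For no arbitrage the full-cycle product must be 1, so the missing rate is 1 / 1.3273113513050408682 ≈ 0.7534027.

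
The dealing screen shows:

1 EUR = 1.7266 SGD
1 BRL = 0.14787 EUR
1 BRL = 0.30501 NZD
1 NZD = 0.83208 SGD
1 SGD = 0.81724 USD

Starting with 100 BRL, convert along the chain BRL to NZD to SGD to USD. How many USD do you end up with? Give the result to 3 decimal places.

100 BRL × 0.30501 = 30.501 NZD
30.501 NZD × 0.83208 = 25.37927208 SGD
25.37927208 SGD × 0.81724 = 20.7409563146592 USD

20.741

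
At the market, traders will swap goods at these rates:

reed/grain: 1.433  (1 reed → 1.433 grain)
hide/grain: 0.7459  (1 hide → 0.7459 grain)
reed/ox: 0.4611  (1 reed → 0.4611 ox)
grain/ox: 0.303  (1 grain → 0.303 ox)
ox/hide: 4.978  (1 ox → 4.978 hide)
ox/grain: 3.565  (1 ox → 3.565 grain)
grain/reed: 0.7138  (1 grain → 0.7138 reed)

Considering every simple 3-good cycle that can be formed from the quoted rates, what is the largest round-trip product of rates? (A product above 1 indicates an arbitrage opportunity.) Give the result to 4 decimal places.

grain→reed→ox→grain: 0.7138 × 0.4611 × 3.565 = 1.17336
hide→grain→ox→hide: 0.7459 × 0.303 × 4.978 = 1.12507
Maximum is grain→reed→ox→grain at 1.1734; arbitrage exists.

1.1734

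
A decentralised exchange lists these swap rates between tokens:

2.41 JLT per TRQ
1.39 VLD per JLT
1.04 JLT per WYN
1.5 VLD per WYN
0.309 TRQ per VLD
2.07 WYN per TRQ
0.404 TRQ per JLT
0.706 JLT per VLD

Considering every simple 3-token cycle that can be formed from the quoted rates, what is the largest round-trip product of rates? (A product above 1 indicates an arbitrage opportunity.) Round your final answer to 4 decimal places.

1.0351

TRQ→JLT→VLD→TRQ: 2.41 × 1.39 × 0.309 = 1.03512
TRQ→WYN→VLD→TRQ: 2.07 × 1.5 × 0.309 = 0.95945
TRQ→WYN→JLT→TRQ: 2.07 × 1.04 × 0.404 = 0.86973
Maximum is TRQ→JLT→VLD→TRQ at 1.0351; arbitrage exists.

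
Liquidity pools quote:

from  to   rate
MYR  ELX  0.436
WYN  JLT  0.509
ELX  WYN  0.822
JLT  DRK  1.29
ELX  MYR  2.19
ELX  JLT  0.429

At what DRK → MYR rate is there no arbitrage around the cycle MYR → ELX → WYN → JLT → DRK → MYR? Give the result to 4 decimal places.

Known legs of the cycle: 0.436 × 0.822 × 0.509 × 1.29 = 0.23532377112
For no arbitrage the full-cycle product must be 1, so the missing rate is 1 / 0.23532377112 ≈ 4.249464.

4.2495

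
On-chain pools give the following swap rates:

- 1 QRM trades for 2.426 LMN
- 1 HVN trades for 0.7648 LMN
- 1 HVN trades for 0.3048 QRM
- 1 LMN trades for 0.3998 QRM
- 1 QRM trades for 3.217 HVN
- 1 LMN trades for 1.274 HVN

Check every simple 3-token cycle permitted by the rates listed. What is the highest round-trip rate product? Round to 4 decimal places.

QRM→HVN→LMN→QRM: 3.217 × 0.7648 × 0.3998 = 0.98365
QRM→LMN→HVN→QRM: 2.426 × 1.274 × 0.3048 = 0.94205
Maximum is QRM→HVN→LMN→QRM at 0.9837; no arbitrage — every cycle loses value.

0.9837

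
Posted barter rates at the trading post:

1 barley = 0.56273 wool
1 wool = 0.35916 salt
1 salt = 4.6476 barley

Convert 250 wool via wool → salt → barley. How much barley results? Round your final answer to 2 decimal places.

417.31

250 wool × 0.35916 = 89.79 salt
89.79 salt × 4.6476 = 417.308004 barley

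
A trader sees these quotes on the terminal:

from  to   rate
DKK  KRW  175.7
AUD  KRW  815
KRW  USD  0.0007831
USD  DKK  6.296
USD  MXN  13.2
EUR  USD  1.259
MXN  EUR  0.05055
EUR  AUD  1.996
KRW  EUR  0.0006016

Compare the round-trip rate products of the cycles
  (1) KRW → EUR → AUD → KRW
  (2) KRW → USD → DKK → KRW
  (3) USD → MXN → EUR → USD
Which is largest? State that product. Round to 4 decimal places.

0.9786

(1) 0.0006016 × 1.996 × 815 = 0.97865
(2) 0.0007831 × 6.296 × 175.7 = 0.86627
(3) 13.2 × 0.05055 × 1.259 = 0.84008
Highest is cycle (1) at 0.9786 (≤1, no arbitrage).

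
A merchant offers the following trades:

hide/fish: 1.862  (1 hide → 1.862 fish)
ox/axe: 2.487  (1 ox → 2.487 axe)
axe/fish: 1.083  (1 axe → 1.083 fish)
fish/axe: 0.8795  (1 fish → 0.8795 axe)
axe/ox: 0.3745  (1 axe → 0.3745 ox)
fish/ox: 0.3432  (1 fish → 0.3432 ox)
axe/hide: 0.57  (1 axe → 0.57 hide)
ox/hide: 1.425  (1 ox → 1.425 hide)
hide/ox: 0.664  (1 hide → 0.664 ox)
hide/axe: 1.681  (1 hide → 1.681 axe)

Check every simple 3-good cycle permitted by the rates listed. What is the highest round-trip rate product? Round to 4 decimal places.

ox→axe→hide→ox: 2.487 × 0.57 × 0.664 = 0.94128
axe→hide→fish→axe: 0.57 × 1.862 × 0.8795 = 0.93345
ox→axe→fish→ox: 2.487 × 1.083 × 0.3432 = 0.92438
ox→hide→fish→ox: 1.425 × 1.862 × 0.3432 = 0.91063
ox→hide→axe→ox: 1.425 × 1.681 × 0.3745 = 0.89709
Maximum is ox→axe→hide→ox at 0.9413; no arbitrage — every cycle loses value.

0.9413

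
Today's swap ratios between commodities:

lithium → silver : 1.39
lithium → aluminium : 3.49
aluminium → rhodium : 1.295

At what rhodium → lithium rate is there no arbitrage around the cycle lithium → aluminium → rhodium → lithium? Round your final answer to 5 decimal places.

0.22126

Known legs of the cycle: 3.49 × 1.295 = 4.51955
For no arbitrage the full-cycle product must be 1, so the missing rate is 1 / 4.51955 ≈ 0.2212610.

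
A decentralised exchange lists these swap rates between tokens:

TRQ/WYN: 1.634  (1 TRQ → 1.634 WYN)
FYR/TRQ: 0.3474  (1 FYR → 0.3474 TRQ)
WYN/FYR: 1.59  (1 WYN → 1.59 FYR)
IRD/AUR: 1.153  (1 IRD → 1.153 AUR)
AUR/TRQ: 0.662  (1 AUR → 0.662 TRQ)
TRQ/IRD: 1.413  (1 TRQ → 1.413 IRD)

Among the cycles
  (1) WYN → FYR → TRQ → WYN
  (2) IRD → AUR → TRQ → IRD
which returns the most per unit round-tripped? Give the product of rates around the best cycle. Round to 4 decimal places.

1.0785

(1) 1.59 × 0.3474 × 1.634 = 0.90257
(2) 1.153 × 0.662 × 1.413 = 1.07852
Highest is cycle (2) at 1.0785 (>1, arbitrage).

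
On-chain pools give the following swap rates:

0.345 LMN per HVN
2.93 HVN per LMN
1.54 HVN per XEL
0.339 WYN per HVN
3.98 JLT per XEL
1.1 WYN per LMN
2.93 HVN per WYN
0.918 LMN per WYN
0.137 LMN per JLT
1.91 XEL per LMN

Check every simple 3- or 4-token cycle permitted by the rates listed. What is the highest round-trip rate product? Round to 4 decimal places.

LMN→WYN→HVN→LMN: 1.1 × 2.93 × 0.345 = 1.11194
LMN→XEL→JLT→LMN: 1.91 × 3.98 × 0.137 = 1.04145
LMN→XEL→HVN→LMN: 1.91 × 1.54 × 0.345 = 1.01478
LMN→XEL→HVN→WYN→LMN: 1.91 × 1.54 × 0.339 × 0.918 = 0.91537
LMN→HVN→WYN→LMN: 2.93 × 0.339 × 0.918 = 0.91182
Maximum is LMN→WYN→HVN→LMN at 1.1119; arbitrage exists.

1.1119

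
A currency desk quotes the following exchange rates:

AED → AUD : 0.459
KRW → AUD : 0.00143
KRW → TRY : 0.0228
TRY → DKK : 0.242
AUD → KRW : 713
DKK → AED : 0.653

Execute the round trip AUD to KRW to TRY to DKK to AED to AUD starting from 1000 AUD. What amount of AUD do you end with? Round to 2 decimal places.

1179.14

1000 AUD × 713 = 713000 KRW
713000 KRW × 0.0228 = 16256.4 TRY
16256.4 TRY × 0.242 = 3934.0488 DKK
3934.0488 DKK × 0.653 = 2568.9338664 AED
2568.9338664 AED × 0.459 = 1179.1406446776 AUD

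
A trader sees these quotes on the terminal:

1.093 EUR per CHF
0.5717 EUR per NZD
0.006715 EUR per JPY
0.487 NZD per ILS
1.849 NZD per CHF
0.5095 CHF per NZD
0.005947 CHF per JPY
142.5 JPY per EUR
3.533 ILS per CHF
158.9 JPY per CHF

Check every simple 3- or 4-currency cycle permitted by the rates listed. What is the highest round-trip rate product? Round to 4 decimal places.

0.9263

JPY→CHF→EUR→JPY: 0.005947 × 1.093 × 142.5 = 0.92626
JPY→CHF→NZD→EUR→JPY: 0.005947 × 1.849 × 0.5717 × 142.5 = 0.89581
ILS→NZD→CHF→ILS: 0.487 × 0.5095 × 3.533 = 0.87663
Maximum is JPY→CHF→EUR→JPY at 0.9263; no arbitrage — every cycle loses value.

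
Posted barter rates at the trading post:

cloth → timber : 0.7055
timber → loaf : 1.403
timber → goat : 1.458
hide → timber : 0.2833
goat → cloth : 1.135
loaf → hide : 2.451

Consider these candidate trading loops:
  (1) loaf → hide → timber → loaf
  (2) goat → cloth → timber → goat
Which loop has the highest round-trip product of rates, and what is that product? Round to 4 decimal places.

1.1675

(1) 2.451 × 0.2833 × 1.403 = 0.97420
(2) 1.135 × 0.7055 × 1.458 = 1.16748
Highest is cycle (2) at 1.1675 (>1, arbitrage).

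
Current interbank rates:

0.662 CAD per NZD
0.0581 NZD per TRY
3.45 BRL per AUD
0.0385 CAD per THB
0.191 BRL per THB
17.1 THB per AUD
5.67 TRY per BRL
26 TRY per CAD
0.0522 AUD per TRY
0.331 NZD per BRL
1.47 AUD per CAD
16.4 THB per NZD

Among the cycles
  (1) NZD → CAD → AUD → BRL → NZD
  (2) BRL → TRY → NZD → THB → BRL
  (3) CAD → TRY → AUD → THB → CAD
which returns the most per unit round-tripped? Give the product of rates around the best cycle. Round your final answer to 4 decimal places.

1.1113

(1) 0.662 × 1.47 × 3.45 × 0.331 = 1.11128
(2) 5.67 × 0.0581 × 16.4 × 0.191 = 1.03190
(3) 26 × 0.0522 × 17.1 × 0.0385 = 0.89351
Highest is cycle (1) at 1.1113 (>1, arbitrage).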